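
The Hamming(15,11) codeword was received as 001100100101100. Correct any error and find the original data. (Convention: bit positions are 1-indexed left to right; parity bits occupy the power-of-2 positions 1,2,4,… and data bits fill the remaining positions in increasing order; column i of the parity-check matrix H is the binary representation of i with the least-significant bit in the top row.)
Syndrome s = H · r^T (mod 2), r = 001100100101100:
  s[0] = (101010101010101)·(001100100101100) mod 2 = 0+0+1+0+0+0+1+0+0+0+0+0+1+0+0 mod 2 = 1
  s[1] = (011001100110011)·(001100100101100) mod 2 = 0+0+1+0+0+0+1+0+0+1+0+0+0+0+0 mod 2 = 1
  s[2] = (000111100001111)·(001100100101100) mod 2 = 0+0+0+1+0+0+1+0+0+0+0+1+1+0+0 mod 2 = 0
  s[3] = (000000011111111)·(001100100101100) mod 2 = 0+0+0+0+0+0+0+0+0+1+0+1+1+0+0 mod 2 = 1
Syndrome = 1101
Column 11 of H equals this syndrome → error at bit 11 (1-indexed).
Flip bit 11: 001100100101100 → 001100100111100
Extract data bits at positions {3,5,6,7,9,10,11,12,13,14,15}: 10010111100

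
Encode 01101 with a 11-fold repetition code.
Repeat each bit 11× and concatenate:
0→00000000000  1→11111111111  1→11111111111  0→00000000000  1→11111111111
Codeword = 0000000000011111111111111111111110000000000011111111111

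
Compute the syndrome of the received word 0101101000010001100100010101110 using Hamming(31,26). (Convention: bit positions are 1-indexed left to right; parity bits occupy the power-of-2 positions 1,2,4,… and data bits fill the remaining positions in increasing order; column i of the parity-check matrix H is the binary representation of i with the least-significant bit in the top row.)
Syndrome s = H · r^T (mod 2), r = 0101101000010001100100010101110:
  s[0] = (1010101010101010101010101010101)·(0101101000010001100100010101110) mod 2 = 0+0+0+0+1+0+1+0+0+0+0+0+0+0+0+0+1+0+0+0+0+0+0+0+0+0+0+0+1+0+0 mod 2 = 0
  s[1] = (0110011001100110011001100110011)·(0101101000010001100100010101110) mod 2 = 0+1+0+0+0+0+1+0+0+0+0+0+0+0+0+0+0+0+0+0+0+0+0+0+0+1+0+0+0+1+0 mod 2 = 0
  s[2] = (0001111000011110000111100001111)·(0101101000010001100100010101110) mod 2 = 0+0+0+1+1+0+1+0+0+0+0+1+0+0+0+0+0+0+0+1+0+0+0+0+0+0+0+1+1+1+0 mod 2 = 0
  s[3] = (0000000111111110000000011111111)·(0101101000010001100100010101110) mod 2 = 0+0+0+0+0+0+0+0+0+0+0+1+0+0+0+0+0+0+0+0+0+0+0+1+0+1+0+1+1+1+0 mod 2 = 0
  s[4] = (0000000000000001111111111111111)·(0101101000010001100100010101110) mod 2 = 0+0+0+0+0+0+0+0+0+0+0+0+0+0+0+1+1+0+0+1+0+0+0+1+0+1+0+1+1+1+0 mod 2 = 0
Syndrome = 00000
s = 0: no error detected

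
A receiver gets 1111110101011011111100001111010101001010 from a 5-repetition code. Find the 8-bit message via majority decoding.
Split into 5-bit blocks and majority-vote each:
  block 1 = 11111: 5 ones, 0 zeros → 1
  block 2 = 10101: 3 ones, 2 zeros → 1
  block 3 = 01101: 3 ones, 2 zeros → 1
  block 4 = 11111: 5 ones, 0 zeros → 1
  block 5 = 00001: 1 ones, 4 zeros → 0
  block 6 = 11101: 4 ones, 1 zeros → 1
  block 7 = 01010: 2 ones, 3 zeros → 0
  block 8 = 01010: 2 ones, 3 zeros → 0
Decoded = 11110100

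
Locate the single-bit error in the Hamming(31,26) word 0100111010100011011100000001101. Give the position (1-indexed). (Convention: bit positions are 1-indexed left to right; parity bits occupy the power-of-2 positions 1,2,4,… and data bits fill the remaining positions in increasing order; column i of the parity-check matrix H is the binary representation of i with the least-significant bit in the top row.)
Syndrome s = H · r^T (mod 2), r = 0100111010100011011100000001101:
  s[0] = (1010101010101010101010101010101)·(0100111010100011011100000001101) mod 2 = 0+0+0+0+1+0+1+0+1+0+1+0+0+0+1+0+0+0+1+0+0+0+0+0+0+0+0+0+1+0+1 mod 2 = 0
  s[1] = (0110011001100110011001100110011)·(0100111010100011011100000001101) mod 2 = 0+1+0+0+0+1+1+0+0+0+1+0+0+0+1+0+0+1+1+0+0+0+0+0+0+0+0+0+0+0+1 mod 2 = 0
  s[2] = (0001111000011110000111100001111)·(0100111010100011011100000001101) mod 2 = 0+0+0+0+1+1+1+0+0+0+0+0+0+0+1+0+0+0+0+1+0+0+0+0+0+0+0+1+1+0+1 mod 2 = 0
  s[3] = (0000000111111110000000011111111)·(0100111010100011011100000001101) mod 2 = 0+0+0+0+0+0+0+0+1+0+1+0+0+0+1+0+0+0+0+0+0+0+0+0+0+0+0+1+1+0+1 mod 2 = 0
  s[4] = (0000000000000001111111111111111)·(0100111010100011011100000001101) mod 2 = 0+0+0+0+0+0+0+0+0+0+0+0+0+0+0+1+0+1+1+1+0+0+0+0+0+0+0+1+1+0+1 mod 2 = 1
Syndrome = 00001
Column i of H is the binary representation of i, so the syndrome is the binary index of the flipped bit.
Read s = 00001 with s[0] as LSB: 0·2^0 + 0·2^1 + 0·2^2 + 0·2^3 + 1·2^4 = 16.
Error is at bit position 16.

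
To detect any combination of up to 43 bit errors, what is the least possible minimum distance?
Detecting e errors requires d_min ≥ e + 1 = 43 + 1 = 44.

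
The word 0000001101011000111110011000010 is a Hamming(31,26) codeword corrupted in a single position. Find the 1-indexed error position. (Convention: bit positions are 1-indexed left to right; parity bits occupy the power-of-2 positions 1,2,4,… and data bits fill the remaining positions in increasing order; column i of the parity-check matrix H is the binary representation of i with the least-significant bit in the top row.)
Syndrome s = H · r^T (mod 2), r = 0000001101011000111110011000010:
  s[0] = (1010101010101010101010101010101)·(0000001101011000111110011000010) mod 2 = 0+0+0+0+0+0+1+0+0+0+0+0+1+0+0+0+1+0+1+0+1+0+0+0+1+0+0+0+0+0+0 mod 2 = 0
  s[1] = (0110011001100110011001100110011)·(0000001101011000111110011000010) mod 2 = 0+0+0+0+0+0+1+0+0+1+0+0+0+0+0+0+0+1+1+0+0+0+0+0+0+0+0+0+0+1+0 mod 2 = 1
  s[2] = (0001111000011110000111100001111)·(0000001101011000111110011000010) mod 2 = 0+0+0+0+0+0+1+0+0+0+0+1+1+0+0+0+0+0+0+1+1+0+0+0+0+0+0+0+0+1+0 mod 2 = 0
  s[3] = (0000000111111110000000011111111)·(0000001101011000111110011000010) mod 2 = 0+0+0+0+0+0+0+1+0+1+0+1+1+0+0+0+0+0+0+0+0+0+0+1+1+0+0+0+0+1+0 mod 2 = 1
  s[4] = (0000000000000001111111111111111)·(0000001101011000111110011000010) mod 2 = 0+0+0+0+0+0+0+0+0+0+0+0+0+0+0+0+1+1+1+1+1+0+0+1+1+0+0+0+0+1+0 mod 2 = 0
Syndrome = 01010
Column i of H is the binary representation of i, so the syndrome is the binary index of the flipped bit.
Read s = 01010 with s[0] as LSB: 0·2^0 + 1·2^1 + 0·2^2 + 1·2^3 + 0·2^4 = 10.
Error is at bit position 10.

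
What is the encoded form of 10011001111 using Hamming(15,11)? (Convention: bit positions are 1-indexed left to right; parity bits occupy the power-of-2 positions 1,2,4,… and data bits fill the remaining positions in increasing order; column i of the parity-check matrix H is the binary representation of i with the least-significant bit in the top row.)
Codeword c = d · G (mod 2), d = 10011001111:
  c[0] = d·G[:,0] = (10011001111)·(11011010101) mod 2 = 1+0+0+1+1+0+0+0+1+0+1 mod 2 = 1
  c[1] = d·G[:,1] = (10011001111)·(10110110011) mod 2 = 1+0+0+1+0+0+0+0+0+1+1 mod 2 = 0
  c[2] = d·G[:,2] = (10011001111)·(10000000000) mod 2 = 1+0+0+0+0+0+0+0+0+0+0 mod 2 = 1
  c[3] = d·G[:,3] = (10011001111)·(01110001111) mod 2 = 0+0+0+1+0+0+0+1+1+1+1 mod 2 = 1
  c[4] = d·G[:,4] = (10011001111)·(01000000000) mod 2 = 0+0+0+0+0+0+0+0+0+0+0 mod 2 = 0
  c[5] = d·G[:,5] = (10011001111)·(00100000000) mod 2 = 0+0+0+0+0+0+0+0+0+0+0 mod 2 = 0
  c[6] = d·G[:,6] = (10011001111)·(00010000000) mod 2 = 0+0+0+1+0+0+0+0+0+0+0 mod 2 = 1
  c[7] = d·G[:,7] = (10011001111)·(00001111111) mod 2 = 0+0+0+0+1+0+0+1+1+1+1 mod 2 = 1
  c[8] = d·G[:,8] = (10011001111)·(00001000000) mod 2 = 0+0+0+0+1+0+0+0+0+0+0 mod 2 = 1
  c[9] = d·G[:,9] = (10011001111)·(00000100000) mod 2 = 0+0+0+0+0+0+0+0+0+0+0 mod 2 = 0
  c[10] = d·G[:,10] = (10011001111)·(00000010000) mod 2 = 0+0+0+0+0+0+0+0+0+0+0 mod 2 = 0
  c[11] = d·G[:,11] = (10011001111)·(00000001000) mod 2 = 0+0+0+0+0+0+0+1+0+0+0 mod 2 = 1
  c[12] = d·G[:,12] = (10011001111)·(00000000100) mod 2 = 0+0+0+0+0+0+0+0+1+0+0 mod 2 = 1
  c[13] = d·G[:,13] = (10011001111)·(00000000010) mod 2 = 0+0+0+0+0+0+0+0+0+1+0 mod 2 = 1
  c[14] = d·G[:,14] = (10011001111)·(00000000001) mod 2 = 0+0+0+0+0+0+0+0+0+0+1 mod 2 = 1
Codeword = 101100111001111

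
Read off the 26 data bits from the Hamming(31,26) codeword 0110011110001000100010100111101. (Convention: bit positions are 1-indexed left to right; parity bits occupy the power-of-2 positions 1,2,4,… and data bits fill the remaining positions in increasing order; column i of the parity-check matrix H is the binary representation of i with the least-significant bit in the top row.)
Parity bits occupy power-of-2 positions; data bits are at positions {3,5,6,7,9,10,11,12,13,14,15,17,18,19,20,21,22,23,24,25,26,27,28,29,30,31} (1-indexed).
Extract: c[3]=1 c[5]=0 c[6]=1 c[7]=1 c[9]=1 c[10]=0 c[11]=0 c[12]=0 c[13]=1 c[14]=0 c[15]=0 c[17]=1 c[18]=0 c[19]=0 c[20]=0 c[21]=1 c[22]=0 c[23]=1 c[24]=0 c[25]=0 c[26]=1 c[27]=1 c[28]=1 c[29]=1 c[30]=0 c[31]=1
Data = 10111000100100010100111101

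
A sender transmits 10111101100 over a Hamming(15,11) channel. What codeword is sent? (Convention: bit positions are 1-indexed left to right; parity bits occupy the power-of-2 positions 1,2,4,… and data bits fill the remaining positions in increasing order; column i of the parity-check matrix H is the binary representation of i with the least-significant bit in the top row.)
Codeword c = d · G (mod 2), d = 10111101100:
  c[0] = d·G[:,0] = (10111101100)·(11011010101) mod 2 = 1+0+0+1+1+0+0+0+1+0+0 mod 2 = 0
  c[1] = d·G[:,1] = (10111101100)·(10110110011) mod 2 = 1+0+1+1+0+1+0+0+0+0+0 mod 2 = 0
  c[2] = d·G[:,2] = (10111101100)·(10000000000) mod 2 = 1+0+0+0+0+0+0+0+0+0+0 mod 2 = 1
  c[3] = d·G[:,3] = (10111101100)·(01110001111) mod 2 = 0+0+1+1+0+0+0+1+1+0+0 mod 2 = 0
  c[4] = d·G[:,4] = (10111101100)·(01000000000) mod 2 = 0+0+0+0+0+0+0+0+0+0+0 mod 2 = 0
  c[5] = d·G[:,5] = (10111101100)·(00100000000) mod 2 = 0+0+1+0+0+0+0+0+0+0+0 mod 2 = 1
  c[6] = d·G[:,6] = (10111101100)·(00010000000) mod 2 = 0+0+0+1+0+0+0+0+0+0+0 mod 2 = 1
  c[7] = d·G[:,7] = (10111101100)·(00001111111) mod 2 = 0+0+0+0+1+1+0+1+1+0+0 mod 2 = 0
  c[8] = d·G[:,8] = (10111101100)·(00001000000) mod 2 = 0+0+0+0+1+0+0+0+0+0+0 mod 2 = 1
  c[9] = d·G[:,9] = (10111101100)·(00000100000) mod 2 = 0+0+0+0+0+1+0+0+0+0+0 mod 2 = 1
  c[10] = d·G[:,10] = (10111101100)·(00000010000) mod 2 = 0+0+0+0+0+0+0+0+0+0+0 mod 2 = 0
  c[11] = d·G[:,11] = (10111101100)·(00000001000) mod 2 = 0+0+0+0+0+0+0+1+0+0+0 mod 2 = 1
  c[12] = d·G[:,12] = (10111101100)·(00000000100) mod 2 = 0+0+0+0+0+0+0+0+1+0+0 mod 2 = 1
  c[13] = d·G[:,13] = (10111101100)·(00000000010) mod 2 = 0+0+0+0+0+0+0+0+0+0+0 mod 2 = 0
  c[14] = d·G[:,14] = (10111101100)·(00000000001) mod 2 = 0+0+0+0+0+0+0+0+0+0+0 mod 2 = 0
Codeword = 001001101101100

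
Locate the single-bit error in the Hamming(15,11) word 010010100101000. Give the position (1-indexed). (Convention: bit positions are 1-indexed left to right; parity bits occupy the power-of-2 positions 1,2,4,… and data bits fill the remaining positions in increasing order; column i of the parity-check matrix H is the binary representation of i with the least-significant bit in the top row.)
Syndrome s = H · r^T (mod 2), r = 010010100101000:
  s[0] = (101010101010101)·(010010100101000) mod 2 = 0+0+0+0+1+0+1+0+0+0+0+0+0+0+0 mod 2 = 0
  s[1] = (011001100110011)·(010010100101000) mod 2 = 0+1+0+0+0+0+1+0+0+1+0+0+0+0+0 mod 2 = 1
  s[2] = (000111100001111)·(010010100101000) mod 2 = 0+0+0+0+1+0+1+0+0+0+0+1+0+0+0 mod 2 = 1
  s[3] = (000000011111111)·(010010100101000) mod 2 = 0+0+0+0+0+0+0+0+0+1+0+1+0+0+0 mod 2 = 0
Syndrome = 0110
Column i of H is the binary representation of i, so the syndrome is the binary index of the flipped bit.
Read s = 0110 with s[0] as LSB: 0·2^0 + 1·2^1 + 1·2^2 + 0·2^3 = 6.
Error is at bit position 6.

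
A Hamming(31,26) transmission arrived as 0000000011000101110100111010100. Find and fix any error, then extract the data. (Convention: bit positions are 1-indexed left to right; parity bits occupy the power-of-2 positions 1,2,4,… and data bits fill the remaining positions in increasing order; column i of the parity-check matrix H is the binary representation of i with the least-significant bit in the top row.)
Syndrome s = H · r^T (mod 2), r = 0000000011000101110100111010100:
  s[0] = (1010101010101010101010101010101)·(0000000011000101110100111010100) mod 2 = 0+0+0+0+0+0+0+0+1+0+0+0+0+0+0+0+1+0+0+0+0+0+1+0+1+0+1+0+1+0+0 mod 2 = 0
  s[1] = (0110011001100110011001100110011)·(0000000011000101110100111010100) mod 2 = 0+0+0+0+0+0+0+0+0+1+0+0+0+1+0+0+0+1+0+0+0+0+1+0+0+0+1+0+0+0+0 mod 2 = 1
  s[2] = (0001111000011110000111100001111)·(0000000011000101110100111010100) mod 2 = 0+0+0+0+0+0+0+0+0+0+0+0+0+1+0+0+0+0+0+1+0+0+1+0+0+0+0+0+1+0+0 mod 2 = 0
  s[3] = (0000000111111110000000011111111)·(0000000011000101110100111010100) mod 2 = 0+0+0+0+0+0+0+0+1+1+0+0+0+1+0+0+0+0+0+0+0+0+0+1+1+0+1+0+1+0+0 mod 2 = 1
  s[4] = (0000000000000001111111111111111)·(0000000011000101110100111010100) mod 2 = 0+0+0+0+0+0+0+0+0+0+0+0+0+0+0+1+1+1+0+1+0+0+1+1+1+0+1+0+1+0+0 mod 2 = 1
Syndrome = 01011
Column 26 of H equals this syndrome → error at bit 26 (1-indexed).
Flip bit 26: 0000000011000101110100111010100 → 0000000011000101110100111110100
Extract data bits at positions {3,5,6,7,9,10,11,12,13,14,15,17,18,19,20,21,22,23,24,25,26,27,28,29,30,31}: 00001100010110100111110100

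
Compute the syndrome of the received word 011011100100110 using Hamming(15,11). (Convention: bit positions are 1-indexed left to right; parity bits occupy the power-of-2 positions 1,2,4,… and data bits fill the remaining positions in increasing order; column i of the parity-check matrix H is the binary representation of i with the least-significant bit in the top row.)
Syndrome s = H · r^T (mod 2), r = 011011100100110:
  s[0] = (101010101010101)·(011011100100110) mod 2 = 0+0+1+0+1+0+1+0+0+0+0+0+1+0+0 mod 2 = 0
  s[1] = (011001100110011)·(011011100100110) mod 2 = 0+1+1+0+0+1+1+0+0+1+0+0+0+1+0 mod 2 = 0
  s[2] = (000111100001111)·(011011100100110) mod 2 = 0+0+0+0+1+1+1+0+0+0+0+0+1+1+0 mod 2 = 1
  s[3] = (000000011111111)·(011011100100110) mod 2 = 0+0+0+0+0+0+0+0+0+1+0+0+1+1+0 mod 2 = 1
Syndrome = 0011
Non-zero syndrome: error at position 12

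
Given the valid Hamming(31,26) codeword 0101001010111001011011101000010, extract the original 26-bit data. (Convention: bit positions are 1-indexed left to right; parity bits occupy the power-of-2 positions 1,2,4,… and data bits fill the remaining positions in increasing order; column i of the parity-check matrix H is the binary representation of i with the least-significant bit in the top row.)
Parity bits occupy power-of-2 positions; data bits are at positions {3,5,6,7,9,10,11,12,13,14,15,17,18,19,20,21,22,23,24,25,26,27,28,29,30,31} (1-indexed).
Extract: c[3]=0 c[5]=0 c[6]=0 c[7]=1 c[9]=1 c[10]=0 c[11]=1 c[12]=1 c[13]=1 c[14]=0 c[15]=0 c[17]=0 c[18]=1 c[19]=1 c[20]=0 c[21]=1 c[22]=1 c[23]=1 c[24]=0 c[25]=1 c[26]=0 c[27]=0 c[28]=0 c[29]=0 c[30]=1 c[31]=0
Data = 00011011100011011101000010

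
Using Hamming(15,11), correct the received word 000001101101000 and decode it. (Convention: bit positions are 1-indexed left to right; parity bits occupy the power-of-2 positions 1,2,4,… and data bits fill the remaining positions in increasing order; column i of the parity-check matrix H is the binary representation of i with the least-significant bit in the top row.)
Syndrome s = H · r^T (mod 2), r = 000001101101000:
  s[0] = (101010101010101)·(000001101101000) mod 2 = 0+0+0+0+0+0+1+0+1+0+0+0+0+0+0 mod 2 = 0
  s[1] = (011001100110011)·(000001101101000) mod 2 = 0+0+0+0+0+1+1+0+0+1+0+0+0+0+0 mod 2 = 1
  s[2] = (000111100001111)·(000001101101000) mod 2 = 0+0+0+0+0+1+1+0+0+0+0+1+0+0+0 mod 2 = 1
  s[3] = (000000011111111)·(000001101101000) mod 2 = 0+0+0+0+0+0+0+0+1+1+0+1+0+0+0 mod 2 = 1
Syndrome = 0111
Column 14 of H equals this syndrome → error at bit 14 (1-indexed).
Flip bit 14: 000001101101000 → 000001101101010
Extract data bits at positions {3,5,6,7,9,10,11,12,13,14,15}: 00111101010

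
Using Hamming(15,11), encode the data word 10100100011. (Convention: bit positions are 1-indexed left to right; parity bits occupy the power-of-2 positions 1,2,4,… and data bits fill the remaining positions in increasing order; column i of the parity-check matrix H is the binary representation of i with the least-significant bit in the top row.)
Codeword c = d · G (mod 2), d = 10100100011:
  c[0] = d·G[:,0] = (10100100011)·(11011010101) mod 2 = 1+0+0+0+0+0+0+0+0+0+1 mod 2 = 0
  c[1] = d·G[:,1] = (10100100011)·(10110110011) mod 2 = 1+0+1+0+0+1+0+0+0+1+1 mod 2 = 1
  c[2] = d·G[:,2] = (10100100011)·(10000000000) mod 2 = 1+0+0+0+0+0+0+0+0+0+0 mod 2 = 1
  c[3] = d·G[:,3] = (10100100011)·(01110001111) mod 2 = 0+0+1+0+0+0+0+0+0+1+1 mod 2 = 1
  c[4] = d·G[:,4] = (10100100011)·(01000000000) mod 2 = 0+0+0+0+0+0+0+0+0+0+0 mod 2 = 0
  c[5] = d·G[:,5] = (10100100011)·(00100000000) mod 2 = 0+0+1+0+0+0+0+0+0+0+0 mod 2 = 1
  c[6] = d·G[:,6] = (10100100011)·(00010000000) mod 2 = 0+0+0+0+0+0+0+0+0+0+0 mod 2 = 0
  c[7] = d·G[:,7] = (10100100011)·(00001111111) mod 2 = 0+0+0+0+0+1+0+0+0+1+1 mod 2 = 1
  c[8] = d·G[:,8] = (10100100011)·(00001000000) mod 2 = 0+0+0+0+0+0+0+0+0+0+0 mod 2 = 0
  c[9] = d·G[:,9] = (10100100011)·(00000100000) mod 2 = 0+0+0+0+0+1+0+0+0+0+0 mod 2 = 1
  c[10] = d·G[:,10] = (10100100011)·(00000010000) mod 2 = 0+0+0+0+0+0+0+0+0+0+0 mod 2 = 0
  c[11] = d·G[:,11] = (10100100011)·(00000001000) mod 2 = 0+0+0+0+0+0+0+0+0+0+0 mod 2 = 0
  c[12] = d·G[:,12] = (10100100011)·(00000000100) mod 2 = 0+0+0+0+0+0+0+0+0+0+0 mod 2 = 0
  c[13] = d·G[:,13] = (10100100011)·(00000000010) mod 2 = 0+0+0+0+0+0+0+0+0+1+0 mod 2 = 1
  c[14] = d·G[:,14] = (10100100011)·(00000000001) mod 2 = 0+0+0+0+0+0+0+0+0+0+1 mod 2 = 1
Codeword = 011101010100011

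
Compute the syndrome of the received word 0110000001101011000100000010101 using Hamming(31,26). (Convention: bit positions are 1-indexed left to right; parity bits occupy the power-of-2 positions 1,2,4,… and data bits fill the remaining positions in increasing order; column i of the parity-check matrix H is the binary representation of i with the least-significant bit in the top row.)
Syndrome s = H · r^T (mod 2), r = 0110000001101011000100000010101:
  s[0] = (1010101010101010101010101010101)·(0110000001101011000100000010101) mod 2 = 0+0+1+0+0+0+0+0+0+0+1+0+1+0+1+0+0+0+0+0+0+0+0+0+0+0+1+0+1+0+1 mod 2 = 1
  s[1] = (0110011001100110011001100110011)·(0110000001101011000100000010101) mod 2 = 0+1+1+0+0+0+0+0+0+1+1+0+0+0+1+0+0+0+0+0+0+0+0+0+0+0+1+0+0+0+1 mod 2 = 1
  s[2] = (0001111000011110000111100001111)·(0110000001101011000100000010101) mod 2 = 0+0+0+0+0+0+0+0+0+0+0+0+1+0+1+0+0+0+0+1+0+0+0+0+0+0+0+0+1+0+1 mod 2 = 1
  s[3] = (0000000111111110000000011111111)·(0110000001101011000100000010101) mod 2 = 0+0+0+0+0+0+0+0+0+1+1+0+1+0+1+0+0+0+0+0+0+0+0+0+0+0+1+0+1+0+1 mod 2 = 1
  s[4] = (0000000000000001111111111111111)·(0110000001101011000100000010101) mod 2 = 0+0+0+0+0+0+0+0+0+0+0+0+0+0+0+1+0+0+0+1+0+0+0+0+0+0+1+0+1+0+1 mod 2 = 1
Syndrome = 11111
Non-zero syndrome: error at position 31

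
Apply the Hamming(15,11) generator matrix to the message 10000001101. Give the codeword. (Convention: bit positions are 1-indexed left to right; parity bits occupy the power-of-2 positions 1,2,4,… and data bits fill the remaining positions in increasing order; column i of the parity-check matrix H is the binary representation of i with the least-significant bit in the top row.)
Codeword c = d · G (mod 2), d = 10000001101:
  c[0] = d·G[:,0] = (10000001101)·(11011010101) mod 2 = 1+0+0+0+0+0+0+0+1+0+1 mod 2 = 1
  c[1] = d·G[:,1] = (10000001101)·(10110110011) mod 2 = 1+0+0+0+0+0+0+0+0+0+1 mod 2 = 0
  c[2] = d·G[:,2] = (10000001101)·(10000000000) mod 2 = 1+0+0+0+0+0+0+0+0+0+0 mod 2 = 1
  c[3] = d·G[:,3] = (10000001101)·(01110001111) mod 2 = 0+0+0+0+0+0+0+1+1+0+1 mod 2 = 1
  c[4] = d·G[:,4] = (10000001101)·(01000000000) mod 2 = 0+0+0+0+0+0+0+0+0+0+0 mod 2 = 0
  c[5] = d·G[:,5] = (10000001101)·(00100000000) mod 2 = 0+0+0+0+0+0+0+0+0+0+0 mod 2 = 0
  c[6] = d·G[:,6] = (10000001101)·(00010000000) mod 2 = 0+0+0+0+0+0+0+0+0+0+0 mod 2 = 0
  c[7] = d·G[:,7] = (10000001101)·(00001111111) mod 2 = 0+0+0+0+0+0+0+1+1+0+1 mod 2 = 1
  c[8] = d·G[:,8] = (10000001101)·(00001000000) mod 2 = 0+0+0+0+0+0+0+0+0+0+0 mod 2 = 0
  c[9] = d·G[:,9] = (10000001101)·(00000100000) mod 2 = 0+0+0+0+0+0+0+0+0+0+0 mod 2 = 0
  c[10] = d·G[:,10] = (10000001101)·(00000010000) mod 2 = 0+0+0+0+0+0+0+0+0+0+0 mod 2 = 0
  c[11] = d·G[:,11] = (10000001101)·(00000001000) mod 2 = 0+0+0+0+0+0+0+1+0+0+0 mod 2 = 1
  c[12] = d·G[:,12] = (10000001101)·(00000000100) mod 2 = 0+0+0+0+0+0+0+0+1+0+0 mod 2 = 1
  c[13] = d·G[:,13] = (10000001101)·(00000000010) mod 2 = 0+0+0+0+0+0+0+0+0+0+0 mod 2 = 0
  c[14] = d·G[:,14] = (10000001101)·(00000000001) mod 2 = 0+0+0+0+0+0+0+0+0+0+1 mod 2 = 1
Codeword = 101100010001101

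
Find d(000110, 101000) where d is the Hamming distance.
XOR = 101110, count of 1s = 4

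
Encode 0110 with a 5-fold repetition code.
Repeat each bit 5× and concatenate:
0→00000  1→11111  1→11111  0→00000
Codeword = 00000111111111100000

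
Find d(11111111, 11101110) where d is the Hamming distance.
XOR = 00010001, count of 1s = 2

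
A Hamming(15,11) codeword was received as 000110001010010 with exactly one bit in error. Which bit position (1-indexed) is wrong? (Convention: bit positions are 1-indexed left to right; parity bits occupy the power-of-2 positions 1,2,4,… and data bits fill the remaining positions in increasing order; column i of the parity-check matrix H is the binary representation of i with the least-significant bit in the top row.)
Syndrome s = H · r^T (mod 2), r = 000110001010010:
  s[0] = (101010101010101)·(000110001010010) mod 2 = 0+0+0+0+1+0+0+0+1+0+1+0+0+0+0 mod 2 = 1
  s[1] = (011001100110011)·(000110001010010) mod 2 = 0+0+0+0+0+0+0+0+0+0+1+0+0+1+0 mod 2 = 0
  s[2] = (000111100001111)·(000110001010010) mod 2 = 0+0+0+1+1+0+0+0+0+0+0+0+0+1+0 mod 2 = 1
  s[3] = (000000011111111)·(000110001010010) mod 2 = 0+0+0+0+0+0+0+0+1+0+1+0+0+1+0 mod 2 = 1
Syndrome = 1011
Column i of H is the binary representation of i, so the syndrome is the binary index of the flipped bit.
Read s = 1011 with s[0] as LSB: 1·2^0 + 0·2^1 + 1·2^2 + 1·2^3 = 13.
Error is at bit position 13.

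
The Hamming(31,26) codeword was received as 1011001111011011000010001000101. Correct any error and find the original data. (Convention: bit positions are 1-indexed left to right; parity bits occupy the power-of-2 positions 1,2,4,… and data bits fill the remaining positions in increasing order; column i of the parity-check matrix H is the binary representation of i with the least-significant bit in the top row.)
Syndrome s = H · r^T (mod 2), r = 1011001111011011000010001000101:
  s[0] = (1010101010101010101010101010101)·(1011001111011011000010001000101) mod 2 = 1+0+1+0+0+0+1+0+1+0+0+0+1+0+1+0+0+0+0+0+1+0+0+0+1+0+0+0+1+0+1 mod 2 = 0
  s[1] = (0110011001100110011001100110011)·(1011001111011011000010001000101) mod 2 = 0+0+1+0+0+0+1+0+0+1+0+0+0+0+1+0+0+0+0+0+0+0+0+0+0+0+0+0+0+0+1 mod 2 = 1
  s[2] = (0001111000011110000111100001111)·(1011001111011011000010001000101) mod 2 = 0+0+0+1+0+0+1+0+0+0+0+1+1+0+1+0+0+0+0+0+1+0+0+0+0+0+0+0+1+0+1 mod 2 = 0
  s[3] = (0000000111111110000000011111111)·(1011001111011011000010001000101) mod 2 = 0+0+0+0+0+0+0+1+1+1+0+1+1+0+1+0+0+0+0+0+0+0+0+0+1+0+0+0+1+0+1 mod 2 = 1
  s[4] = (0000000000000001111111111111111)·(1011001111011011000010001000101) mod 2 = 0+0+0+0+0+0+0+0+0+0+0+0+0+0+0+1+0+0+0+0+1+0+0+0+1+0+0+0+1+0+1 mod 2 = 1
Syndrome = 01011
Column 26 of H equals this syndrome → error at bit 26 (1-indexed).
Flip bit 26: 1011001111011011000010001000101 → 1011001111011011000010001100101
Extract data bits at positions {3,5,6,7,9,10,11,12,13,14,15,17,18,19,20,21,22,23,24,25,26,27,28,29,30,31}: 10011101101000010001100101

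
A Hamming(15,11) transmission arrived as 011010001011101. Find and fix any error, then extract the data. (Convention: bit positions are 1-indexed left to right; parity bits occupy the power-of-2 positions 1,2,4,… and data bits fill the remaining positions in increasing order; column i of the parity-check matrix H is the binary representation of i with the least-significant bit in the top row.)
Syndrome s = H · r^T (mod 2), r = 011010001011101:
  s[0] = (101010101010101)·(011010001011101) mod 2 = 0+0+1+0+1+0+0+0+1+0+1+0+1+0+1 mod 2 = 0
  s[1] = (011001100110011)·(011010001011101) mod 2 = 0+1+1+0+0+0+0+0+0+0+1+0+0+0+1 mod 2 = 0
  s[2] = (000111100001111)·(011010001011101) mod 2 = 0+0+0+0+1+0+0+0+0+0+0+1+1+0+1 mod 2 = 0
  s[3] = (000000011111111)·(011010001011101) mod 2 = 0+0+0+0+0+0+0+0+1+0+1+1+1+0+1 mod 2 = 1
Syndrome = 0001
Column 8 of H equals this syndrome → error at bit 8 (1-indexed).
Flip bit 8: 011010001011101 → 011010011011101
Extract data bits at positions {3,5,6,7,9,10,11,12,13,14,15}: 11001011101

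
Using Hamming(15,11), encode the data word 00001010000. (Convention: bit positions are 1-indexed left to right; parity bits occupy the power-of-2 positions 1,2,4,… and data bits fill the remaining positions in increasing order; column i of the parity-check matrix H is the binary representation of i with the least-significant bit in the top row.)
Codeword c = d · G (mod 2), d = 00001010000:
  c[0] = d·G[:,0] = (00001010000)·(11011010101) mod 2 = 0+0+0+0+1+0+1+0+0+0+0 mod 2 = 0
  c[1] = d·G[:,1] = (00001010000)·(10110110011) mod 2 = 0+0+0+0+0+0+1+0+0+0+0 mod 2 = 1
  c[2] = d·G[:,2] = (00001010000)·(10000000000) mod 2 = 0+0+0+0+0+0+0+0+0+0+0 mod 2 = 0
  c[3] = d·G[:,3] = (00001010000)·(01110001111) mod 2 = 0+0+0+0+0+0+0+0+0+0+0 mod 2 = 0
  c[4] = d·G[:,4] = (00001010000)·(01000000000) mod 2 = 0+0+0+0+0+0+0+0+0+0+0 mod 2 = 0
  c[5] = d·G[:,5] = (00001010000)·(00100000000) mod 2 = 0+0+0+0+0+0+0+0+0+0+0 mod 2 = 0
  c[6] = d·G[:,6] = (00001010000)·(00010000000) mod 2 = 0+0+0+0+0+0+0+0+0+0+0 mod 2 = 0
  c[7] = d·G[:,7] = (00001010000)·(00001111111) mod 2 = 0+0+0+0+1+0+1+0+0+0+0 mod 2 = 0
  c[8] = d·G[:,8] = (00001010000)·(00001000000) mod 2 = 0+0+0+0+1+0+0+0+0+0+0 mod 2 = 1
  c[9] = d·G[:,9] = (00001010000)·(00000100000) mod 2 = 0+0+0+0+0+0+0+0+0+0+0 mod 2 = 0
  c[10] = d·G[:,10] = (00001010000)·(00000010000) mod 2 = 0+0+0+0+0+0+1+0+0+0+0 mod 2 = 1
  c[11] = d·G[:,11] = (00001010000)·(00000001000) mod 2 = 0+0+0+0+0+0+0+0+0+0+0 mod 2 = 0
  c[12] = d·G[:,12] = (00001010000)·(00000000100) mod 2 = 0+0+0+0+0+0+0+0+0+0+0 mod 2 = 0
  c[13] = d·G[:,13] = (00001010000)·(00000000010) mod 2 = 0+0+0+0+0+0+0+0+0+0+0 mod 2 = 0
  c[14] = d·G[:,14] = (00001010000)·(00000000001) mod 2 = 0+0+0+0+0+0+0+0+0+0+0 mod 2 = 0
Codeword = 010000001010000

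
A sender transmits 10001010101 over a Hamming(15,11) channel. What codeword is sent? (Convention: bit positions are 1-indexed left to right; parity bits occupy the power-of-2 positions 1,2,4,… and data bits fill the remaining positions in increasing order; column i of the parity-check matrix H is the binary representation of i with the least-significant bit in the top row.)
Codeword c = d · G (mod 2), d = 10001010101:
  c[0] = d·G[:,0] = (10001010101)·(11011010101) mod 2 = 1+0+0+0+1+0+1+0+1+0+1 mod 2 = 1
  c[1] = d·G[:,1] = (10001010101)·(10110110011) mod 2 = 1+0+0+0+0+0+1+0+0+0+1 mod 2 = 1
  c[2] = d·G[:,2] = (10001010101)·(10000000000) mod 2 = 1+0+0+0+0+0+0+0+0+0+0 mod 2 = 1
  c[3] = d·G[:,3] = (10001010101)·(01110001111) mod 2 = 0+0+0+0+0+0+0+0+1+0+1 mod 2 = 0
  c[4] = d·G[:,4] = (10001010101)·(01000000000) mod 2 = 0+0+0+0+0+0+0+0+0+0+0 mod 2 = 0
  c[5] = d·G[:,5] = (10001010101)·(00100000000) mod 2 = 0+0+0+0+0+0+0+0+0+0+0 mod 2 = 0
  c[6] = d·G[:,6] = (10001010101)·(00010000000) mod 2 = 0+0+0+0+0+0+0+0+0+0+0 mod 2 = 0
  c[7] = d·G[:,7] = (10001010101)·(00001111111) mod 2 = 0+0+0+0+1+0+1+0+1+0+1 mod 2 = 0
  c[8] = d·G[:,8] = (10001010101)·(00001000000) mod 2 = 0+0+0+0+1+0+0+0+0+0+0 mod 2 = 1
  c[9] = d·G[:,9] = (10001010101)·(00000100000) mod 2 = 0+0+0+0+0+0+0+0+0+0+0 mod 2 = 0
  c[10] = d·G[:,10] = (10001010101)·(00000010000) mod 2 = 0+0+0+0+0+0+1+0+0+0+0 mod 2 = 1
  c[11] = d·G[:,11] = (10001010101)·(00000001000) mod 2 = 0+0+0+0+0+0+0+0+0+0+0 mod 2 = 0
  c[12] = d·G[:,12] = (10001010101)·(00000000100) mod 2 = 0+0+0+0+0+0+0+0+1+0+0 mod 2 = 1
  c[13] = d·G[:,13] = (10001010101)·(00000000010) mod 2 = 0+0+0+0+0+0+0+0+0+0+0 mod 2 = 0
  c[14] = d·G[:,14] = (10001010101)·(00000000001) mod 2 = 0+0+0+0+0+0+0+0+0+0+1 mod 2 = 1
Codeword = 111000001010101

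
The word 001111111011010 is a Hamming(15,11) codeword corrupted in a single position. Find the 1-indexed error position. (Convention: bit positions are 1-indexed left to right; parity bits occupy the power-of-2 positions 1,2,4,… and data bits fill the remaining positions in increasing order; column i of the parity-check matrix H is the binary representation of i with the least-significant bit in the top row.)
Syndrome s = H · r^T (mod 2), r = 001111111011010:
  s[0] = (101010101010101)·(001111111011010) mod 2 = 0+0+1+0+1+0+1+0+1+0+1+0+0+0+0 mod 2 = 1
  s[1] = (011001100110011)·(001111111011010) mod 2 = 0+0+1+0+0+1+1+0+0+0+1+0+0+1+0 mod 2 = 1
  s[2] = (000111100001111)·(001111111011010) mod 2 = 0+0+0+1+1+1+1+0+0+0+0+1+0+1+0 mod 2 = 0
  s[3] = (000000011111111)·(001111111011010) mod 2 = 0+0+0+0+0+0+0+1+1+0+1+1+0+1+0 mod 2 = 1
Syndrome = 1101
Column i of H is the binary representation of i, so the syndrome is the binary index of the flipped bit.
Read s = 1101 with s[0] as LSB: 1·2^0 + 1·2^1 + 0·2^2 + 1·2^3 = 11.
Error is at bit position 11.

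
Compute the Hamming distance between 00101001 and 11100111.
XOR = 11001110, count of 1s = 5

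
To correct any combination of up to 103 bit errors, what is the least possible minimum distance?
Correcting t errors requires d_min ≥ 2t + 1 = 2·103 + 1 = 207.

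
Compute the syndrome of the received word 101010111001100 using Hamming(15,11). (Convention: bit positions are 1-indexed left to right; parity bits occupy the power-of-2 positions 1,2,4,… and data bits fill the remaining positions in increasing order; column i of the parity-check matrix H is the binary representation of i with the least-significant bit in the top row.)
Syndrome s = H · r^T (mod 2), r = 101010111001100:
  s[0] = (101010101010101)·(101010111001100) mod 2 = 1+0+1+0+1+0+1+0+1+0+0+0+1+0+0 mod 2 = 0
  s[1] = (011001100110011)·(101010111001100) mod 2 = 0+0+1+0+0+0+1+0+0+0+0+0+0+0+0 mod 2 = 0
  s[2] = (000111100001111)·(101010111001100) mod 2 = 0+0+0+0+1+0+1+0+0+0+0+1+1+0+0 mod 2 = 0
  s[3] = (000000011111111)·(101010111001100) mod 2 = 0+0+0+0+0+0+0+1+1+0+0+1+1+0+0 mod 2 = 0
Syndrome = 0000
s = 0: no error detected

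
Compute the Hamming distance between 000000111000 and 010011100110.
XOR = 010011011110, count of 1s = 7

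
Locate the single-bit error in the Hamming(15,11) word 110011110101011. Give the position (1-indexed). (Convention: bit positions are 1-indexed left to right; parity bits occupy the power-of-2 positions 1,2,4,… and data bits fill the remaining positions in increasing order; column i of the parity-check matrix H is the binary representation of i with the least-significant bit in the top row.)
Syndrome s = H · r^T (mod 2), r = 110011110101011:
  s[0] = (101010101010101)·(110011110101011) mod 2 = 1+0+0+0+1+0+1+0+0+0+0+0+0+0+1 mod 2 = 0
  s[1] = (011001100110011)·(110011110101011) mod 2 = 0+1+0+0+0+1+1+0+0+1+0+0+0+1+1 mod 2 = 0
  s[2] = (000111100001111)·(110011110101011) mod 2 = 0+0+0+0+1+1+1+0+0+0+0+1+0+1+1 mod 2 = 0
  s[3] = (000000011111111)·(110011110101011) mod 2 = 0+0+0+0+0+0+0+1+0+1+0+1+0+1+1 mod 2 = 1
Syndrome = 0001
Column i of H is the binary representation of i, so the syndrome is the binary index of the flipped bit.
Read s = 0001 with s[0] as LSB: 0·2^0 + 0·2^1 + 0·2^2 + 1·2^3 = 8.
Error is at bit position 8.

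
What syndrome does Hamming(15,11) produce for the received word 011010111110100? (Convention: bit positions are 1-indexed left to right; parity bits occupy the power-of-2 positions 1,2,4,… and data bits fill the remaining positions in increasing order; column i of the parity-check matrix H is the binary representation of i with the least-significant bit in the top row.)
Syndrome s = H · r^T (mod 2), r = 011010111110100:
  s[0] = (101010101010101)·(011010111110100) mod 2 = 0+0+1+0+1+0+1+0+1+0+1+0+1+0+0 mod 2 = 0
  s[1] = (011001100110011)·(011010111110100) mod 2 = 0+1+1+0+0+0+1+0+0+1+1+0+0+0+0 mod 2 = 1
  s[2] = (000111100001111)·(011010111110100) mod 2 = 0+0+0+0+1+0+1+0+0+0+0+0+1+0+0 mod 2 = 1
  s[3] = (000000011111111)·(011010111110100) mod 2 = 0+0+0+0+0+0+0+1+1+1+1+0+1+0+0 mod 2 = 1
Syndrome = 0111
Non-zero syndrome: error at position 14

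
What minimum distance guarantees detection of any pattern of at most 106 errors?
Detecting e errors requires d_min ≥ e + 1 = 106 + 1 = 107.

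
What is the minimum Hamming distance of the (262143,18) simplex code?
d_min = 131072 (every nonzero codeword of the simplex code S_18 has weight 2^(r−1) = 131072).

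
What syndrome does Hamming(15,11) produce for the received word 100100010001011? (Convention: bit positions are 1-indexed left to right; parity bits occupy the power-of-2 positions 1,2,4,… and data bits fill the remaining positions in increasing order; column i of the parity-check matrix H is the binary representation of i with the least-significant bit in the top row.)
Syndrome s = H · r^T (mod 2), r = 100100010001011:
  s[0] = (101010101010101)·(100100010001011) mod 2 = 1+0+0+0+0+0+0+0+0+0+0+0+0+0+1 mod 2 = 0
  s[1] = (011001100110011)·(100100010001011) mod 2 = 0+0+0+0+0+0+0+0+0+0+0+0+0+1+1 mod 2 = 0
  s[2] = (000111100001111)·(100100010001011) mod 2 = 0+0+0+1+0+0+0+0+0+0+0+1+0+1+1 mod 2 = 0
  s[3] = (000000011111111)·(100100010001011) mod 2 = 0+0+0+0+0+0+0+1+0+0+0+1+0+1+1 mod 2 = 0
Syndrome = 0000
s = 0: no error detected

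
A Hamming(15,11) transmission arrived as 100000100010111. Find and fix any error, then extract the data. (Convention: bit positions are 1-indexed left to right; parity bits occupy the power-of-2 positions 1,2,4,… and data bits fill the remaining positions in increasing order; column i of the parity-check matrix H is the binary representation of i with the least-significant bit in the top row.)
Syndrome s = H · r^T (mod 2), r = 100000100010111:
  s[0] = (101010101010101)·(100000100010111) mod 2 = 1+0+0+0+0+0+1+0+0+0+1+0+1+0+1 mod 2 = 1
  s[1] = (011001100110011)·(100000100010111) mod 2 = 0+0+0+0+0+0+1+0+0+0+1+0+0+1+1 mod 2 = 0
  s[2] = (000111100001111)·(100000100010111) mod 2 = 0+0+0+0+0+0+1+0+0+0+0+0+1+1+1 mod 2 = 0
  s[3] = (000000011111111)·(100000100010111) mod 2 = 0+0+0+0+0+0+0+0+0+0+1+0+1+1+1 mod 2 = 0
Syndrome = 1000
Column 1 of H equals this syndrome → error at bit 1 (1-indexed).
Flip bit 1: 100000100010111 → 000000100010111
Extract data bits at positions {3,5,6,7,9,10,11,12,13,14,15}: 00010010111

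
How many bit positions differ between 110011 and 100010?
XOR = 010001, count of 1s = 2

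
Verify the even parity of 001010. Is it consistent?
Sum of all bits: 0+0+1+0+1+0 = 2; 2 mod 2 = 0. Result is 0 → valid parity.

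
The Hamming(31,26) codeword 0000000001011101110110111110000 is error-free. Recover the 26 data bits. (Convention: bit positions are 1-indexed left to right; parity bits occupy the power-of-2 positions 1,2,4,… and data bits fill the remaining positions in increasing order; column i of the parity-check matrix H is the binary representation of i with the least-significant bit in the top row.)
Parity bits occupy power-of-2 positions; data bits are at positions {3,5,6,7,9,10,11,12,13,14,15,17,18,19,20,21,22,23,24,25,26,27,28,29,30,31} (1-indexed).
Extract: c[3]=0 c[5]=0 c[6]=0 c[7]=0 c[9]=0 c[10]=1 c[11]=0 c[12]=1 c[13]=1 c[14]=1 c[15]=0 c[17]=1 c[18]=1 c[19]=0 c[20]=1 c[21]=1 c[22]=0 c[23]=1 c[24]=1 c[25]=1 c[26]=1 c[27]=1 c[28]=0 c[29]=0 c[30]=0 c[31]=0
Data = 00000101110110110111110000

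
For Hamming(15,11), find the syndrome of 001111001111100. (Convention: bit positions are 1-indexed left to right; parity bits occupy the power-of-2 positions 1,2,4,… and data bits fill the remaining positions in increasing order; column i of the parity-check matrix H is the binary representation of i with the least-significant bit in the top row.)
Syndrome s = H · r^T (mod 2), r = 001111001111100:
  s[0] = (101010101010101)·(001111001111100) mod 2 = 0+0+1+0+1+0+0+0+1+0+1+0+1+0+0 mod 2 = 1
  s[1] = (011001100110011)·(001111001111100) mod 2 = 0+0+1+0+0+1+0+0+0+1+1+0+0+0+0 mod 2 = 0
  s[2] = (000111100001111)·(001111001111100) mod 2 = 0+0+0+1+1+1+0+0+0+0+0+1+1+0+0 mod 2 = 1
  s[3] = (000000011111111)·(001111001111100) mod 2 = 0+0+0+0+0+0+0+0+1+1+1+1+1+0+0 mod 2 = 1
Syndrome = 1011
Non-zero syndrome: error at position 13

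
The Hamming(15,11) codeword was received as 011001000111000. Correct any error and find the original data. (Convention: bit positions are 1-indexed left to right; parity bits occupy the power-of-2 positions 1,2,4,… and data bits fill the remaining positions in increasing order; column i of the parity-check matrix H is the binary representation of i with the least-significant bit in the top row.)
Syndrome s = H · r^T (mod 2), r = 011001000111000:
  s[0] = (101010101010101)·(011001000111000) mod 2 = 0+0+1+0+0+0+0+0+0+0+1+0+0+0+0 mod 2 = 0
  s[1] = (011001100110011)·(011001000111000) mod 2 = 0+1+1+0+0+1+0+0+0+1+1+0+0+0+0 mod 2 = 1
  s[2] = (000111100001111)·(011001000111000) mod 2 = 0+0+0+0+0+1+0+0+0+0+0+1+0+0+0 mod 2 = 0
  s[3] = (000000011111111)·(011001000111000) mod 2 = 0+0+0+0+0+0+0+0+0+1+1+1+0+0+0 mod 2 = 1
Syndrome = 0101
Column 10 of H equals this syndrome → error at bit 10 (1-indexed).
Flip bit 10: 011001000111000 → 011001000011000
Extract data bits at positions {3,5,6,7,9,10,11,12,13,14,15}: 10100011000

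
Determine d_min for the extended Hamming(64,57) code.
d_min = 4 (adding an overall parity bit to Hamming(63,57) raises d_min from 3 to 4).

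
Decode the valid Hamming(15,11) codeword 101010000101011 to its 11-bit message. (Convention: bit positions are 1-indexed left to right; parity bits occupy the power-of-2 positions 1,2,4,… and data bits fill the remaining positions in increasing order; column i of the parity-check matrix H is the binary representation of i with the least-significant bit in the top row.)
Parity bits occupy power-of-2 positions; data bits are at positions {3,5,6,7,9,10,11,12,13,14,15} (1-indexed).
Extract: c[3]=1 c[5]=1 c[6]=0 c[7]=0 c[9]=0 c[10]=1 c[11]=0 c[12]=1 c[13]=0 c[14]=1 c[15]=1
Data = 11000101011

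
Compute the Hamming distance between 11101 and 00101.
XOR = 11000, count of 1s = 2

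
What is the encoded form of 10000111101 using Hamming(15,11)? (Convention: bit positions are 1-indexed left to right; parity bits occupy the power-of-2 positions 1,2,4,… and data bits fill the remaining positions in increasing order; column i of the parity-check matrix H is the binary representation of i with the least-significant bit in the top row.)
Codeword c = d · G (mod 2), d = 10000111101:
  c[0] = d·G[:,0] = (10000111101)·(11011010101) mod 2 = 1+0+0+0+0+0+1+0+1+0+1 mod 2 = 0
  c[1] = d·G[:,1] = (10000111101)·(10110110011) mod 2 = 1+0+0+0+0+1+1+0+0+0+1 mod 2 = 0
  c[2] = d·G[:,2] = (10000111101)·(10000000000) mod 2 = 1+0+0+0+0+0+0+0+0+0+0 mod 2 = 1
  c[3] = d·G[:,3] = (10000111101)·(01110001111) mod 2 = 0+0+0+0+0+0+0+1+1+0+1 mod 2 = 1
  c[4] = d·G[:,4] = (10000111101)·(01000000000) mod 2 = 0+0+0+0+0+0+0+0+0+0+0 mod 2 = 0
  c[5] = d·G[:,5] = (10000111101)·(00100000000) mod 2 = 0+0+0+0+0+0+0+0+0+0+0 mod 2 = 0
  c[6] = d·G[:,6] = (10000111101)·(00010000000) mod 2 = 0+0+0+0+0+0+0+0+0+0+0 mod 2 = 0
  c[7] = d·G[:,7] = (10000111101)·(00001111111) mod 2 = 0+0+0+0+0+1+1+1+1+0+1 mod 2 = 1
  c[8] = d·G[:,8] = (10000111101)·(00001000000) mod 2 = 0+0+0+0+0+0+0+0+0+0+0 mod 2 = 0
  c[9] = d·G[:,9] = (10000111101)·(00000100000) mod 2 = 0+0+0+0+0+1+0+0+0+0+0 mod 2 = 1
  c[10] = d·G[:,10] = (10000111101)·(00000010000) mod 2 = 0+0+0+0+0+0+1+0+0+0+0 mod 2 = 1
  c[11] = d·G[:,11] = (10000111101)·(00000001000) mod 2 = 0+0+0+0+0+0+0+1+0+0+0 mod 2 = 1
  c[12] = d·G[:,12] = (10000111101)·(00000000100) mod 2 = 0+0+0+0+0+0+0+0+1+0+0 mod 2 = 1
  c[13] = d·G[:,13] = (10000111101)·(00000000010) mod 2 = 0+0+0+0+0+0+0+0+0+0+0 mod 2 = 0
  c[14] = d·G[:,14] = (10000111101)·(00000000001) mod 2 = 0+0+0+0+0+0+0+0+0+0+1 mod 2 = 1
Codeword = 001100010111101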